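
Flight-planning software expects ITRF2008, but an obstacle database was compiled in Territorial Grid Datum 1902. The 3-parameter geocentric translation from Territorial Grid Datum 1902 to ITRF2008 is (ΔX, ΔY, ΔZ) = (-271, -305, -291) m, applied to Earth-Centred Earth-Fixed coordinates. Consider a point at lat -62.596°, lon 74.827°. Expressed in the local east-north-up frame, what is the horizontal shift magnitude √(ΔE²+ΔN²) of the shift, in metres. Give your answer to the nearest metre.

At φ = -62.596°, λ = 74.827°: sin φ = -0.887783, cos φ = 0.460262, sin λ = 0.965140, cos λ = 0.261734.
ΔE = −sin λ·ΔX + cos λ·ΔY = −(0.965140)·(-271) + (0.261734)·(-305) = 181.72 m.
ΔN = −sin φ cos λ·ΔX − sin φ sin λ·ΔY + cos φ·ΔZ = −(-0.887783)(0.261734)(-271) − (-0.887783)(0.965140)(-305) + (0.460262)(-291) = -458.24 m.
Horizontal magnitude = √(ΔE² + ΔN²) = √(181.72² + (-458.24)²) = 492.96 m.

493 m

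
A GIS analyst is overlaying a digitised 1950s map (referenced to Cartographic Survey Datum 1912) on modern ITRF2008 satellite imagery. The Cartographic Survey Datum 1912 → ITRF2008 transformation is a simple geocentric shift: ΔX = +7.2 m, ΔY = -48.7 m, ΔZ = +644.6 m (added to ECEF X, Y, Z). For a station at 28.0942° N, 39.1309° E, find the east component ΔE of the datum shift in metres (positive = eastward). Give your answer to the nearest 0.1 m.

At φ = 28.0942°, λ = 39.1309°: sin φ = 0.470923, cos φ = 0.882175, sin λ = 0.631094, cos λ = 0.775706.
ΔE = −sin λ·ΔX + cos λ·ΔY = −(0.631094)·(7.2) + (0.775706)·(-48.7) = -42.32 m.

ΔE = -42.3 m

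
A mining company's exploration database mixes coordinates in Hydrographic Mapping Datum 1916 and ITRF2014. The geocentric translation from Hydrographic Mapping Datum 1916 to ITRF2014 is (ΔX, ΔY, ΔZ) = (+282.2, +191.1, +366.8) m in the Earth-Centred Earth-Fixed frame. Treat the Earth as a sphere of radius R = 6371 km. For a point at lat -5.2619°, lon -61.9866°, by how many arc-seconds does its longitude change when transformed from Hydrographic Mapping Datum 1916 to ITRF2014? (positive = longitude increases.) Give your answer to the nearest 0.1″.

Δλ = 11.0″

sin φ = -0.091708, cos φ = 0.995786, sin λ = -0.882838, cos λ = 0.469678.
East component: ΔE = −sin λ·ΔX + cos λ·ΔY = −(-0.882838)(282.2) + (0.469678)(191.1) = 338.89 m.
1° of latitude spans πR/180 = 111195 m; at latitude φ, 1° of longitude spans that × cos φ = 110726.3 m, so Δλ = 338.89 / 110726.3 × 3600 = 11.018″.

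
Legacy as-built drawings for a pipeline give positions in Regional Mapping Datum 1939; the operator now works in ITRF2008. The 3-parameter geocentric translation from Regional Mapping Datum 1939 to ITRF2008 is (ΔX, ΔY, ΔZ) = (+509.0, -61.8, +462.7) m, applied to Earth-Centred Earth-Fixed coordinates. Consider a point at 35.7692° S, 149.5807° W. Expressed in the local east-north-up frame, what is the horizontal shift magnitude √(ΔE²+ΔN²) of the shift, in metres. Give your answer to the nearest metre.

340 m

The local east axis at (φ, λ) is (−sin λ, cos λ, 0), so ΔE = −sin(-149.5807°)·509.0 + cos(-149.5807°)·(-61.8) = 311.01 m.
The local north axis is (−sin φ cos λ, −sin φ sin λ, cos φ), giving ΔN = -256.566 + 18.290 + 375.425 = 137.15 m.
Horizontal magnitude = √(ΔE² + ΔN²) = √(311.01² + 137.15²) = 339.91 m.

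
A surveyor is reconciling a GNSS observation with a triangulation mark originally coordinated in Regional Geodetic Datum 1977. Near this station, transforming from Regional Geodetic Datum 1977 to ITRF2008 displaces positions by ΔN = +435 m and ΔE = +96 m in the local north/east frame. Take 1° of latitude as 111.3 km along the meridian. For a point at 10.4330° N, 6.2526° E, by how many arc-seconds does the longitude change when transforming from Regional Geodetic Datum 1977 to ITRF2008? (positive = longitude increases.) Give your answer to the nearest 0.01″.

At latitude 10.4330°, cos φ = 0.983467.
1° of longitude at this latitude = 111.3 × cos φ = 109.46 km, so Δλ = 96.0 / 109459.9 = 0.0008770° = 3.157″.

Δλ = 3.16″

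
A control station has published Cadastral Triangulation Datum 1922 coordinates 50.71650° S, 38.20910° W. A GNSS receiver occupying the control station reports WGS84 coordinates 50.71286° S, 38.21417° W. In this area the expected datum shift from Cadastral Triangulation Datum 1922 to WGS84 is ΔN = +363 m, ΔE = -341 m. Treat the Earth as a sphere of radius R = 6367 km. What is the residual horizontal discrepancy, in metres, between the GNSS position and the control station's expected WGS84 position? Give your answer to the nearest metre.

44 m

Observed coordinate differences: Δφ = +0.00364°, Δλ = -0.00507°.
Converting to metres (1° lat = 111125 m, cos φ = 0.633158): observed ΔN = 404.5 m, observed ΔE = -356.7 m.
Subtracting the expected shift leaves a residual of 404.5 − (363) = 41.5 m north and -356.7 − (-341) = -15.7 m east.
Residual distance = √(41.5² + (-15.7)²) = 44.4 m.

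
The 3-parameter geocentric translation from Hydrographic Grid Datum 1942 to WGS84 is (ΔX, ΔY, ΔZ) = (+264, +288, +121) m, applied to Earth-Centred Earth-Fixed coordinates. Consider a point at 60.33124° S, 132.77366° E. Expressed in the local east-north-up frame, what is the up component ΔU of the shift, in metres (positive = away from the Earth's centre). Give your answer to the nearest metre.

ΔU = -89 m

At φ = -60.33124°, λ = 132.77366°: sin φ = -0.868902, cos φ = 0.494985, sin λ = 0.734042, cos λ = -0.679104.
ΔU = cos φ cos λ·ΔX + cos φ sin λ·ΔY + sin φ·ΔZ = (0.494985)(-0.679104)(264) + (0.494985)(0.734042)(288) + (-0.868902)(121) = -89.24 m.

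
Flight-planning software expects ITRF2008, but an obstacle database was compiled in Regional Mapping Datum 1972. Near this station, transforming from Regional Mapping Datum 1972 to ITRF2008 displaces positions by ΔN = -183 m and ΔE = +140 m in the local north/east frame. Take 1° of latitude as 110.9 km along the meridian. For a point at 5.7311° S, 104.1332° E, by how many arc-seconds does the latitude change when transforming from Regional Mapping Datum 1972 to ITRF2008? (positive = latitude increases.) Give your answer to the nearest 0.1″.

1° of latitude = 110.9 km, so Δφ = -183.0 / 110900 = -0.0016501° = -5.940″.

Δφ = -5.9″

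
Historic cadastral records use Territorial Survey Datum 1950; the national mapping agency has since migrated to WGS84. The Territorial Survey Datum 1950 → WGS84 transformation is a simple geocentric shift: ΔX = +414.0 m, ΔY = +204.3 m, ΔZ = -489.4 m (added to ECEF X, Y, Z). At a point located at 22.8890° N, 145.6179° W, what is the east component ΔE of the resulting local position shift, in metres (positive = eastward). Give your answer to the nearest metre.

ΔE = 65 m

The local east axis at (φ, λ) is (−sin λ, cos λ, 0), so ΔE = −sin(-145.6179°)·414.0 + cos(-145.6179°)·204.3 = 65.18 m.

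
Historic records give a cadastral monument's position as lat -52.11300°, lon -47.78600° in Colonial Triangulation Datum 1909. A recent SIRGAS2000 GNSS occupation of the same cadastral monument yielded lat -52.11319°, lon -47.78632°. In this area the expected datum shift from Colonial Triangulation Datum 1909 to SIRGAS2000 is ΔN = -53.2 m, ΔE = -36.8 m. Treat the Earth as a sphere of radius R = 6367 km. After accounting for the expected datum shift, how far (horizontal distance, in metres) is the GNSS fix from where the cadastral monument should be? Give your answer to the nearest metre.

35 m

Observed coordinate differences: Δφ = -0.00019°, Δλ = -0.00032°.
Converting to metres (1° lat = 111125 m, cos φ = 0.614106): observed ΔN = -21.1 m, observed ΔE = -21.8 m.
Subtracting the expected shift leaves a residual of -21.1 − (-53.2) = 32.1 m north and -21.8 − (-36.8) = 15.0 m east.
Residual distance = √(32.1² + 15.0²) = 35.4 m.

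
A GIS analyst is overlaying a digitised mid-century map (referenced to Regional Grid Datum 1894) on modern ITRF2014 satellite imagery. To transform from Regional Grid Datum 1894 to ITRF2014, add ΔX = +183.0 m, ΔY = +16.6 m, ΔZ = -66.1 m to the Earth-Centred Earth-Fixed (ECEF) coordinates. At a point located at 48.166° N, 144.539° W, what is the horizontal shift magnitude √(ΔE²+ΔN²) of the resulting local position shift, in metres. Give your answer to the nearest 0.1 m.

The local east axis at (φ, λ) is (−sin λ, cos λ, 0), so ΔE = −sin(-144.539°)·183.0 + cos(-144.539°)·16.6 = 92.65 m.
The local north axis is (−sin φ cos λ, −sin φ sin λ, cos φ), giving ΔN = 111.058 + 7.175 − 44.087 = 74.15 m.
Horizontal magnitude = √(ΔE² + ΔN²) = √(92.65² + 74.15²) = 118.66 m.

118.7 m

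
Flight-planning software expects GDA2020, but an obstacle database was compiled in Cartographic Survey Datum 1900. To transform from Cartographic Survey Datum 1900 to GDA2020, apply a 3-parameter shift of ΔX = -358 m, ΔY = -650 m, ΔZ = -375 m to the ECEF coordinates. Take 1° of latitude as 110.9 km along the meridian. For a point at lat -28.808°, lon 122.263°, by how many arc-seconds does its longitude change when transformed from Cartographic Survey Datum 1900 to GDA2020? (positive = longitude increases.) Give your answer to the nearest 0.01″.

sin φ = -0.481876, cos φ = 0.876239, sin λ = 0.845607, cos λ = -0.533806.
East component: ΔE = −sin λ·ΔX + cos λ·ΔY = −(0.845607)(-358) + (-0.533806)(-650) = 649.70 m.
1° of latitude spans 110900 m; at latitude φ, 1° of longitude spans that × cos φ = 97175.0 m, so Δλ = 649.70 / 97175.0 × 3600 = 24.069″.

Δλ = 24.07″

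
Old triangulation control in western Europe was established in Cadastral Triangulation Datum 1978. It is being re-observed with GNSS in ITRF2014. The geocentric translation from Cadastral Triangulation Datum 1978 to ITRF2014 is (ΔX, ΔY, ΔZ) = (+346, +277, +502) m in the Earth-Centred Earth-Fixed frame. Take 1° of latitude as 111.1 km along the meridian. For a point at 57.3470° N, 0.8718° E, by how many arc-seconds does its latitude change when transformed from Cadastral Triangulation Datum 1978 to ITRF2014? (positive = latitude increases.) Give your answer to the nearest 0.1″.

Δφ = -0.8″

sin φ = 0.841954, cos φ = 0.539550, sin λ = 0.015215, cos λ = 0.999884.
North component: ΔN = −sin φ cos λ·ΔX − sin φ sin λ·ΔY + cos φ·ΔZ = −(0.841954)(0.999884)(346) − (0.841954)(0.015215)(277) + (0.539550)(502) = -23.98 m.
1° of latitude spans 111100 m, so Δφ = -23.98 / 111100 × 3600 = -0.777″.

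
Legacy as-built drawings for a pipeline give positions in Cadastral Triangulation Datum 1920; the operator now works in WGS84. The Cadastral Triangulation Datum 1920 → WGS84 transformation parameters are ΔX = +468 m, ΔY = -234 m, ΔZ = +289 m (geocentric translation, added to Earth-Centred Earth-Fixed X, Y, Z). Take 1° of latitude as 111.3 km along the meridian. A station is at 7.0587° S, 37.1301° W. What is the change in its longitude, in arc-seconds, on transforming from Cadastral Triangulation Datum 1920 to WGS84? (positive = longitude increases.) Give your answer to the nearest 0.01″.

sin φ = -0.122886, cos φ = 0.992421, sin λ = -0.603627, cos λ = 0.797267.
East component: ΔE = −sin λ·ΔX + cos λ·ΔY = −(-0.603627)(468) + (0.797267)(-234) = 95.94 m.
1° of latitude spans 111300 m; at latitude φ, 1° of longitude spans that × cos φ = 110456.4 m, so Δλ = 95.94 / 110456.4 × 3600 = 3.127″.

Δλ = 3.13″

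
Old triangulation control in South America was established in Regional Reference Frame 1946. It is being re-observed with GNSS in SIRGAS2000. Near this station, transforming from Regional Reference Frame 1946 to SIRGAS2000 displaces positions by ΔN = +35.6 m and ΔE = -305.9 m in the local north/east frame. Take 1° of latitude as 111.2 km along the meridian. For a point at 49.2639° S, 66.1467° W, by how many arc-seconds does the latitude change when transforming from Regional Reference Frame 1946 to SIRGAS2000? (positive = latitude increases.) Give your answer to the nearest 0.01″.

Δφ = 1.15″

1° of latitude = 111.2 km, so Δφ = 35.6 / 111200 = 0.0003201° = 1.153″.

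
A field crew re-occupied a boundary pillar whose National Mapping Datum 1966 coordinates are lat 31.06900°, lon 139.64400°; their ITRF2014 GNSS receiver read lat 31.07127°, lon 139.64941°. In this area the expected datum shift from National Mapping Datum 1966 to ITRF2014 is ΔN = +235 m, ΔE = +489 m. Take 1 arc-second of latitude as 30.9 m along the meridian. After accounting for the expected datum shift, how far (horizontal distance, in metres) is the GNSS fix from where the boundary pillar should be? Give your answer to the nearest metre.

Observed coordinate differences: Δφ = +0.00227°, Δλ = +0.00541°.
Converting to metres (1° lat = 111240 m, cos φ = 0.856546): observed ΔN = 252.5 m, observed ΔE = 515.5 m.
Subtracting the expected shift leaves a residual of 252.5 − (235) = 17.5 m north and 515.5 − (489) = 26.5 m east.
Residual distance = √(17.5² + 26.5²) = 31.7 m.

32 m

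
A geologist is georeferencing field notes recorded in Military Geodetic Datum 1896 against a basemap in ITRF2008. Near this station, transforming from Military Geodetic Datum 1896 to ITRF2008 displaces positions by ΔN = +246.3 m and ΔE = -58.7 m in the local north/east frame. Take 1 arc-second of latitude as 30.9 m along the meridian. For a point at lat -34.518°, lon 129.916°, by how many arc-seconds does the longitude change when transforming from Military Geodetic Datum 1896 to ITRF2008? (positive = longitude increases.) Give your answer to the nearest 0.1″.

At latitude -34.518°, cos φ = 0.823948.
1″ of longitude at this latitude = 30.90 × cos φ = 25.4600 m, so Δλ = -58.7 / 25.4600 = -2.306″.

Δλ = -2.3″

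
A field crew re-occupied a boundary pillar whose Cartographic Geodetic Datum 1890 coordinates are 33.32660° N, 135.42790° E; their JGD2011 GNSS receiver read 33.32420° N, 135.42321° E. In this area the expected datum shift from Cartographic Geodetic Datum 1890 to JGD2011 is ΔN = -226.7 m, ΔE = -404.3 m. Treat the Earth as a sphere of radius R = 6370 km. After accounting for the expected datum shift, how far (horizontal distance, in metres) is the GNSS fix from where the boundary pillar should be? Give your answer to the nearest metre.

Observed coordinate differences: Δφ = -0.00240°, Δλ = -0.00469°.
Converting to metres (1° lat = 111177 m, cos φ = 0.835552): observed ΔN = -266.8 m, observed ΔE = -435.7 m.
Subtracting the expected shift leaves a residual of -266.8 − (-226.7) = -40.1 m north and -435.7 − (-404.3) = -31.4 m east.
Residual distance = √((-40.1)² + (-31.4)²) = 50.9 m.

51 m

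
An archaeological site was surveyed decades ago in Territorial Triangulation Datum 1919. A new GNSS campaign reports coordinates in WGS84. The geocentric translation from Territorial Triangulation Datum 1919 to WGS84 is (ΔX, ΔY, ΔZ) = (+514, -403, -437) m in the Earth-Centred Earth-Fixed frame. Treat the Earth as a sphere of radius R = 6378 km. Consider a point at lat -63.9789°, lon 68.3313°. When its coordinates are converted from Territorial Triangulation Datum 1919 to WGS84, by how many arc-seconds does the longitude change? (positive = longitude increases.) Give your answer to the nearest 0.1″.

sin φ = -0.898633, cos φ = 0.438702, sin λ = 0.929334, cos λ = 0.369239.
East component: ΔE = −sin λ·ΔX + cos λ·ΔY = −(0.929334)(514) + (0.369239)(-403) = -626.48 m.
1° of latitude spans πR/180 = 111317 m; at latitude φ, 1° of longitude spans that × cos φ = 48835.0 m, so Δλ = -626.48 / 48835.0 × 3600 = -46.183″.

Δλ = -46.2″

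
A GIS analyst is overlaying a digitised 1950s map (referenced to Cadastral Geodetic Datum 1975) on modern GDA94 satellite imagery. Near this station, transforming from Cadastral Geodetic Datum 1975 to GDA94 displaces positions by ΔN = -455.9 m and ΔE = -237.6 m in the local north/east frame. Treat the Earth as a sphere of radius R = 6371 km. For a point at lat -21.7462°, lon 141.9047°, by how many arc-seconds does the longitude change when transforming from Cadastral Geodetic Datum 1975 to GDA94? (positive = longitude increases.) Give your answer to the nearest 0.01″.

At latitude -21.7462°, cos φ = 0.928834.
One radian of longitude at latitude φ spans R cos φ, so Δλ = ΔE / (R cos φ) = -237.6 / (6371000 × 0.928834) = -4.0151e-05 rad = -8.282″.

Δλ = -8.28″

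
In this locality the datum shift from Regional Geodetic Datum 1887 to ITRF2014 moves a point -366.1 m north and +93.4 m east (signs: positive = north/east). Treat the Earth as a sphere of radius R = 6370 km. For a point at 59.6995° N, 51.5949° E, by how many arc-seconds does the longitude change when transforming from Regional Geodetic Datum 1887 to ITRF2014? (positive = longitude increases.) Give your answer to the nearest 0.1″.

At latitude 59.6995°, cos φ = 0.504535.
One radian of longitude at latitude φ spans R cos φ, so Δλ = ΔE / (R cos φ) = 93.4 / (6370000 × 0.504535) = 2.9061e-05 rad = 5.994″.

Δλ = 6.0″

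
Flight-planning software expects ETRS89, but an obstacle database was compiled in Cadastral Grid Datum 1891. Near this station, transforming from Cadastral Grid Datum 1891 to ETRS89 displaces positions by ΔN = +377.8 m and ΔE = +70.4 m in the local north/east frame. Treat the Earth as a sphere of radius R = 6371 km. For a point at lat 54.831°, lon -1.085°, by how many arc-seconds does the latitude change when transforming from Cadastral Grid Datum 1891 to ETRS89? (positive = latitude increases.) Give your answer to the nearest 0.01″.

Δφ = 12.23″

On a sphere of radius R, 1 rad of latitude = R, so Δφ = ΔN / R = 377.8 / 6371000 = 5.9300e-05 rad = 12.231″.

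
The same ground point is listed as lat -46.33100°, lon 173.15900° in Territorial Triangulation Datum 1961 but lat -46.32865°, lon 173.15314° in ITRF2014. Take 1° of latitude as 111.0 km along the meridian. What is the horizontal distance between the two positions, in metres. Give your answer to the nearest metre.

519 m

Δφ = -46.32865° − -46.33100° = +0.00235°; Δλ = 173.15314° − 173.15900° = -0.00586°.
ΔN = Δφ × 111000 = 260.8 m; ΔE = Δλ × 111000 × cos(-46.33100°) = -0.00586 × 111000 × 0.690491 = -449.1 m.
Distance = √(ΔE² + ΔN²) = √((-449.1)² + 260.8²) = 519.4 m.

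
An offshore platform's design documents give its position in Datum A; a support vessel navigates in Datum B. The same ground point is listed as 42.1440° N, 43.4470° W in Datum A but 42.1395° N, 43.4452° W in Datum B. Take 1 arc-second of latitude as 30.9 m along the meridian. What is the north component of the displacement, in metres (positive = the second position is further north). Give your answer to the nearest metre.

Δφ = 42.1395° − 42.1440° = -0.0045°; Δλ = -43.4452° − -43.4470° = +0.0018°.
1° of latitude = 3600 × 30.90 = 111240 m.
ΔN = Δφ × 111240 = -500.6 m; ΔE = Δλ × 111240 × cos(42.1440°) = +0.0018 × 111240 × 0.741461 = 148.5 m.

ΔN = -501 m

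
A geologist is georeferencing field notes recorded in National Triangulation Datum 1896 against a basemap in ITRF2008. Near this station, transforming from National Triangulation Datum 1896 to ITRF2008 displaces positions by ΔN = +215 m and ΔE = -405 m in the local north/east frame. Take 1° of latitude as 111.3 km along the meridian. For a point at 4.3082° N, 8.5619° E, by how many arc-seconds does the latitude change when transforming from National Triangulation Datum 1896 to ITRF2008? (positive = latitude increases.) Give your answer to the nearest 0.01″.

Δφ = 6.95″

1° of latitude = 111.3 km, so Δφ = 215.0 / 111300 = 0.0019317° = 6.954″.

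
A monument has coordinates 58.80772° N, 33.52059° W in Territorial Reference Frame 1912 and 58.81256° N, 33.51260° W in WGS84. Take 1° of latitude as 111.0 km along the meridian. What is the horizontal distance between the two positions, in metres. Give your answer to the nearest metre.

707 m

Δφ = 58.81256° − 58.80772° = +0.00484°; Δλ = -33.51260° − -33.52059° = +0.00799°.
ΔN = Δφ × 111000 = 537.2 m; ΔE = Δλ × 111000 × cos(58.80772°) = +0.00799 × 111000 × 0.517912 = 459.3 m.
Distance = √(ΔE² + ΔN²) = √(459.3² + 537.2²) = 706.8 m.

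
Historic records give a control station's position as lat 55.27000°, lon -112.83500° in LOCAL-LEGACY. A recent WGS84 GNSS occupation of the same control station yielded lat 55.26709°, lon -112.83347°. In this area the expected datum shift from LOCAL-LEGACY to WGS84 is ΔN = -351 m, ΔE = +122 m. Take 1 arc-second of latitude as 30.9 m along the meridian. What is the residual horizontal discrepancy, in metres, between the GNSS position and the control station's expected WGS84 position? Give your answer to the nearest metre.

Observed coordinate differences: Δφ = -0.00291°, Δλ = +0.00153°.
Converting to metres (1° lat = 111240 m, cos φ = 0.569710): observed ΔN = -323.7 m, observed ΔE = 97.0 m.
Subtracting the expected shift leaves a residual of -323.7 − (-351) = 27.3 m north and 97.0 − (122) = -25.0 m east.
Residual distance = √(27.3² + (-25.0)²) = 37.0 m.

37 m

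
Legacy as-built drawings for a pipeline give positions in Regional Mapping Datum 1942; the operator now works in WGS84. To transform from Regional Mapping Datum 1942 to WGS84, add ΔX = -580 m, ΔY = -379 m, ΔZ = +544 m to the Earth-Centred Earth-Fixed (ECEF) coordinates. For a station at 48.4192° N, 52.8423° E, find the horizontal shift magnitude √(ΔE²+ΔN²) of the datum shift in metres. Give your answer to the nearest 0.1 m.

The local east axis at (φ, λ) is (−sin λ, cos λ, 0), so ΔE = −sin(52.8423°)·(-580) + cos(52.8423°)·(-379) = 233.33 m.
The local north axis is (−sin φ cos λ, −sin φ sin λ, cos φ), giving ΔN = 262.051 + 225.943 + 361.040 = 849.03 m.
Horizontal magnitude = √(ΔE² + ΔN²) = √(233.33² + 849.03²) = 880.51 m.

880.5 m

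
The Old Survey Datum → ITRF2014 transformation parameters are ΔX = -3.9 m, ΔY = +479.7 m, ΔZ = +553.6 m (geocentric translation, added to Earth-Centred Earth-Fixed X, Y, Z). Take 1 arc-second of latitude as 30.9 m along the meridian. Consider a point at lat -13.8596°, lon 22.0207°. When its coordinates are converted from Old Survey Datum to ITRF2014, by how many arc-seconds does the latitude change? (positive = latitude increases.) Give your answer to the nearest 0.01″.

Δφ = 18.76″

sin φ = -0.239544, cos φ = 0.970886, sin λ = 0.374942, cos λ = 0.927048.
North component: ΔN = −sin φ cos λ·ΔX − sin φ sin λ·ΔY + cos φ·ΔZ = −(-0.239544)(0.927048)(-3.9) − (-0.239544)(0.374942)(479.7) + (0.970886)(553.6) = 579.70 m.
1° of latitude spans 3600 × 30.90 = 111240 m, so Δφ = 579.70 / 111240 × 3600 = 18.761″.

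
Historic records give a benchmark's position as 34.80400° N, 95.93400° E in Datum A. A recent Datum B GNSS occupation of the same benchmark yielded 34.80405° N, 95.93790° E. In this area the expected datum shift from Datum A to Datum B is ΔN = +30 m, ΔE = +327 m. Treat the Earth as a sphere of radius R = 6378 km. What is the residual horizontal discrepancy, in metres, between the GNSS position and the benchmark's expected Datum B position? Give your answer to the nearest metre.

Observed coordinate differences: Δφ = +0.00005°, Δλ = +0.00390°.
Converting to metres (1° lat = 111317 m, cos φ = 0.821109): observed ΔN = 5.6 m, observed ΔE = 356.5 m.
Subtracting the expected shift leaves a residual of 5.6 − (30) = -24.4 m north and 356.5 − (327) = 29.5 m east.
Residual distance = √((-24.4)² + 29.5²) = 38.3 m.

38 m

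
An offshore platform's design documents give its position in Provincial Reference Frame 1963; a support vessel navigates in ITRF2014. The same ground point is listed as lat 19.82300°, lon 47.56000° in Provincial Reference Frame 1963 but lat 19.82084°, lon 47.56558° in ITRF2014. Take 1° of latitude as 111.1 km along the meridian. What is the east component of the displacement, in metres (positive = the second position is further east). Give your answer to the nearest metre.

Δφ = 19.82084° − 19.82300° = -0.00216°; Δλ = 47.56558° − 47.56000° = +0.00558°.
ΔN = Δφ × 111100 = -240.0 m; ΔE = Δλ × 111100 × cos(19.82300°) = +0.00558 × 111100 × 0.940745 = 583.2 m.

ΔE = 583 m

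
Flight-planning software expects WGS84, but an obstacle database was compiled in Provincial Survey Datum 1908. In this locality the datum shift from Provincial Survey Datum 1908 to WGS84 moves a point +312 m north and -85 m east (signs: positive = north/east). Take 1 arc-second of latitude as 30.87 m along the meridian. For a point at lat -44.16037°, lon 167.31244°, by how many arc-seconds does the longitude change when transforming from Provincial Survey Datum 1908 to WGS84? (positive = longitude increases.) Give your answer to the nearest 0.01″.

At latitude -44.16037°, cos φ = 0.717393.
1″ of longitude at this latitude = 30.87 × cos φ = 22.1459 m, so Δλ = -85.0 / 22.1459 = -3.838″.

Δλ = -3.84″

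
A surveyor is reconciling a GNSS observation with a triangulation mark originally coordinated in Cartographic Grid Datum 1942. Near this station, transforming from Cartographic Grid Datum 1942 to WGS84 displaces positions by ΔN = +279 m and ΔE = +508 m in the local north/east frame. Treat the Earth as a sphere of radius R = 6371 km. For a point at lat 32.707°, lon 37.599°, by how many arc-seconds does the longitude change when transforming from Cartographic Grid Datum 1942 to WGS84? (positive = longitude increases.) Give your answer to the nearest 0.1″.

At latitude 32.707°, cos φ = 0.841445.
One radian of longitude at latitude φ spans R cos φ, so Δλ = ΔE / (R cos φ) = 508.0 / (6371000 × 0.841445) = 9.4761e-05 rad = 19.546″.

Δλ = 19.5″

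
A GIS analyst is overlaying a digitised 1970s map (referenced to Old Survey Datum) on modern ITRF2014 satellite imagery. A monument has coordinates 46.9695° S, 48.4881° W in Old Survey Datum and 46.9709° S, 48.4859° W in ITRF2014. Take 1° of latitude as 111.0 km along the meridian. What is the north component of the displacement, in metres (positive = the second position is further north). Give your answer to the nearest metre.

Δφ = -46.9709° − -46.9695° = -0.0014°; Δλ = -48.4859° − -48.4881° = +0.0022°.
ΔN = Δφ × 111000 = -155.4 m; ΔE = Δλ × 111000 × cos(-46.9695°) = +0.0022 × 111000 × 0.682388 = 166.6 m.

ΔN = -155 m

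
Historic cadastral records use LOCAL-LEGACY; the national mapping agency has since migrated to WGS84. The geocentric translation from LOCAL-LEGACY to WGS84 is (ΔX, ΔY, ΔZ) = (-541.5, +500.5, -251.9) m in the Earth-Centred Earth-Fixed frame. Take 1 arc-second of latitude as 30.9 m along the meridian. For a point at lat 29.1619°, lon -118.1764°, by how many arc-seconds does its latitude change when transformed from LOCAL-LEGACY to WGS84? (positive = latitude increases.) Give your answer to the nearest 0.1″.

Δφ = -4.2″

sin φ = 0.487279, cos φ = 0.873246, sin λ = -0.881498, cos λ = -0.472188.
North component: ΔN = −sin φ cos λ·ΔX − sin φ sin λ·ΔY + cos φ·ΔZ = −(0.487279)(-0.472188)(-541.5) − (0.487279)(-0.881498)(500.5) + (0.873246)(-251.9) = -129.58 m.
1° of latitude spans 3600 × 30.90 = 111240 m, so Δφ = -129.58 / 111240 × 3600 = -4.194″.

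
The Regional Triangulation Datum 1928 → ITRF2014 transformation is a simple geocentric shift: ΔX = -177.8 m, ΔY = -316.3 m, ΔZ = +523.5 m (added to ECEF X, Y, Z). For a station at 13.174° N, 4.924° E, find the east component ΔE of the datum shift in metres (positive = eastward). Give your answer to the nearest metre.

The local east axis at (φ, λ) is (−sin λ, cos λ, 0), so ΔE = −sin(4.924°)·(-177.8) + cos(4.924°)·(-316.3) = -299.87 m.

ΔE = -300 m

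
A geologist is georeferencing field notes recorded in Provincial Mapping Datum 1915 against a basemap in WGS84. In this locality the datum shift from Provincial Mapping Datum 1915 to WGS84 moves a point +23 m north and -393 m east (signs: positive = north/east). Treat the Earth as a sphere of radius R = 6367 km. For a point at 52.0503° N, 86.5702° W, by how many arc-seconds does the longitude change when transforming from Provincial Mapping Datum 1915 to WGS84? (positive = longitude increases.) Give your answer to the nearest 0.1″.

At latitude 52.0503°, cos φ = 0.614969.
One radian of longitude at latitude φ spans R cos φ, so Δλ = ΔE / (R cos φ) = -393.0 / (6367000 × 0.614969) = -1.0037e-04 rad = -20.703″.

Δλ = -20.7″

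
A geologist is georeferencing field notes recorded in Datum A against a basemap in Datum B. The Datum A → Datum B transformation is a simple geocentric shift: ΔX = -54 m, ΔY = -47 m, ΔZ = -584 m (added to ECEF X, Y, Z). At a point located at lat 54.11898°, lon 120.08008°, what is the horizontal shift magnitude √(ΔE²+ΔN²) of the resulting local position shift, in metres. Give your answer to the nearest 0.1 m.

338.6 m

The local east axis at (φ, λ) is (−sin λ, cos λ, 0), so ΔE = −sin(120.08008°)·(-54) + cos(120.08008°)·(-47) = 70.28 m.
The local north axis is (−sin φ cos λ, −sin φ sin λ, cos φ), giving ΔN = -21.929 + 32.953 − 342.285 = -331.26 m.
Horizontal magnitude = √(ΔE² + ΔN²) = √(70.28² + (-331.26)²) = 338.64 m.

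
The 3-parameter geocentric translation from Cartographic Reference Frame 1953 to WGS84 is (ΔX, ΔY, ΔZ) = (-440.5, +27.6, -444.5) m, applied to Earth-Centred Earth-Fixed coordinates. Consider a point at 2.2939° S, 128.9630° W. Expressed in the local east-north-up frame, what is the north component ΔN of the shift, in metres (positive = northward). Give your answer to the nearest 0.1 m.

ΔN = -433.9 m

At φ = -2.2939°, λ = -128.9630°: sin φ = -0.040025, cos φ = 0.999199, sin λ = -0.777552, cos λ = -0.628818.
ΔN = −sin φ cos λ·ΔX − sin φ sin λ·ΔY + cos φ·ΔZ = −(-0.040025)(-0.628818)(-440.5) − (-0.040025)(-0.777552)(27.6) + (0.999199)(-444.5) = -433.92 m.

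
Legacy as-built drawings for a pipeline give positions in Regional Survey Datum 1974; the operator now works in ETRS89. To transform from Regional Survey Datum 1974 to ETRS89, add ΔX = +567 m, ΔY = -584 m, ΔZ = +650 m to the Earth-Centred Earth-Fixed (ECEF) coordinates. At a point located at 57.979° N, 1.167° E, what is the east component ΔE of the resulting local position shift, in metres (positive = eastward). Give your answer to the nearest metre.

At φ = 57.979°, λ = 1.167°: sin φ = 0.847854, cos φ = 0.530230, sin λ = 0.020367, cos λ = 0.999793.
ΔE = −sin λ·ΔX + cos λ·ΔY = −(0.020367)·(567) + (0.999793)·(-584) = -595.43 m.

ΔE = -595 m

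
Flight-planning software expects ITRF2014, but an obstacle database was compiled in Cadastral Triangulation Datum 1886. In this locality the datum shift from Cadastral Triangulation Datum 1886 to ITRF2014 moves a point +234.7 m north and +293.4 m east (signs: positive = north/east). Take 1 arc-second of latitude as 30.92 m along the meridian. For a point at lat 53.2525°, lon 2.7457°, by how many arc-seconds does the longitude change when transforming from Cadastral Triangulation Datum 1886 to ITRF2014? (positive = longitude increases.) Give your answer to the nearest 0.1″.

At latitude 53.2525°, cos φ = 0.598290.
1″ of longitude at this latitude = 30.92 × cos φ = 18.4991 m, so Δλ = 293.4 / 18.4991 = 15.860″.

Δλ = 15.9″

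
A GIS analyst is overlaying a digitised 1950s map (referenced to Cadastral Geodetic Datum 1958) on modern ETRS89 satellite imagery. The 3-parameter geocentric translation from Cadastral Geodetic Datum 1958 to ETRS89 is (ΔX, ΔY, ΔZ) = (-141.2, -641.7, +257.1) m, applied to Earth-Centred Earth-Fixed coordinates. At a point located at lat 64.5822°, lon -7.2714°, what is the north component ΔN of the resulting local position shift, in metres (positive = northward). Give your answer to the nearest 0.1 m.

ΔN = 163.5 m

The local north axis is (−sin φ cos λ, −sin φ sin λ, cos φ), giving ΔN = 126.506 − 73.358 + 110.351 = 163.50 m.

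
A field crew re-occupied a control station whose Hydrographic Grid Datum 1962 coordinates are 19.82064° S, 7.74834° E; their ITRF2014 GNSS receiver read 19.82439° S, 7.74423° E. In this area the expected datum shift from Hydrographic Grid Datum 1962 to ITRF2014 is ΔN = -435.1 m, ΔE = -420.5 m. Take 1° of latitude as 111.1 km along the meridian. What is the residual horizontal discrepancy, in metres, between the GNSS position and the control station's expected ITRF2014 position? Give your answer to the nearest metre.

Observed coordinate differences: Δφ = -0.00375°, Δλ = -0.00411°.
Converting to metres (1° lat = 111100 m, cos φ = 0.940759): observed ΔN = -416.6 m, observed ΔE = -429.6 m.
Subtracting the expected shift leaves a residual of -416.6 − (-435.1) = 18.5 m north and -429.6 − (-420.5) = -9.1 m east.
Residual distance = √(18.5² + (-9.1)²) = 20.6 m.

21 m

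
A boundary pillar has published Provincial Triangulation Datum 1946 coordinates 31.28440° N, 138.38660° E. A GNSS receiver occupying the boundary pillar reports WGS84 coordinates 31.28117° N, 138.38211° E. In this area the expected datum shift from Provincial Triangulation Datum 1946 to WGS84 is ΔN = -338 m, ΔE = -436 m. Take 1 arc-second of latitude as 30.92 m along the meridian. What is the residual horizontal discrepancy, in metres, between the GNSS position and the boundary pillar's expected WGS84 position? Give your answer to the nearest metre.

23 m

Observed coordinate differences: Δφ = -0.00323°, Δλ = -0.00449°.
Converting to metres (1° lat = 111312 m, cos φ = 0.854600): observed ΔN = -359.5 m, observed ΔE = -427.1 m.
Subtracting the expected shift leaves a residual of -359.5 − (-338) = -21.5 m north and -427.1 − (-436) = 8.9 m east.
Residual distance = √((-21.5)² + 8.9²) = 23.3 m.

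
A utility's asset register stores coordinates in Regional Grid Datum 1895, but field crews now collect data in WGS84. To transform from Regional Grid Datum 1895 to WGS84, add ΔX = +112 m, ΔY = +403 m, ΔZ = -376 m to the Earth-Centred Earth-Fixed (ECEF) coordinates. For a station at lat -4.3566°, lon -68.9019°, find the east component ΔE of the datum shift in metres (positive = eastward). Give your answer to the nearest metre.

The local east axis at (φ, λ) is (−sin λ, cos λ, 0), so ΔE = −sin(-68.9019°)·112 + cos(-68.9019°)·403 = 249.56 m.

ΔE = 250 m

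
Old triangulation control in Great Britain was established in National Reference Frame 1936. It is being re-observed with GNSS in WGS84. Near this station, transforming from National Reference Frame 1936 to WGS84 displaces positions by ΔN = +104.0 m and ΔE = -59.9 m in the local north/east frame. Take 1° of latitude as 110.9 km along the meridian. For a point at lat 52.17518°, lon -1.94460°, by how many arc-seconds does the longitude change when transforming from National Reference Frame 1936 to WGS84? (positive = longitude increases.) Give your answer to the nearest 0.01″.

At latitude 52.17518°, cos φ = 0.613249.
1° of longitude at this latitude = 110.9 × cos φ = 68.01 km, so Δλ = -59.9 / 68009.3 = -0.0008808° = -3.171″.

Δλ = -3.17″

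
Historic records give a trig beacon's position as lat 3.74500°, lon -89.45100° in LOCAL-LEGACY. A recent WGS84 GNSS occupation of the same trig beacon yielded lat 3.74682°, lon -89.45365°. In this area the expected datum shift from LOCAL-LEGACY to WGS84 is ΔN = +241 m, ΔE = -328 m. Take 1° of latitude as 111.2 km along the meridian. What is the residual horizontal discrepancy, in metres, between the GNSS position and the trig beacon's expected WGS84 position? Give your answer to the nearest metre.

Observed coordinate differences: Δφ = +0.00182°, Δλ = -0.00265°.
Converting to metres (1° lat = 111200 m, cos φ = 0.997865): observed ΔN = 202.4 m, observed ΔE = -294.1 m.
Subtracting the expected shift leaves a residual of 202.4 − (241) = -38.6 m north and -294.1 − (-328) = 33.9 m east.
Residual distance = √((-38.6)² + 33.9²) = 51.4 m.

51 m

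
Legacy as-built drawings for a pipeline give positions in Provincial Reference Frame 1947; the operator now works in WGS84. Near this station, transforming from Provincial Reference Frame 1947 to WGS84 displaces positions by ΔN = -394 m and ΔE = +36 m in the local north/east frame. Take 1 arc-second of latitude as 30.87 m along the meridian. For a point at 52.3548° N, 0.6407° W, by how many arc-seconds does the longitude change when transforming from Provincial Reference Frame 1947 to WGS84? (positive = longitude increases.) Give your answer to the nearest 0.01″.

Δλ = 1.91″

At latitude 52.3548°, cos φ = 0.610770.
1″ of longitude at this latitude = 30.87 × cos φ = 18.8545 m, so Δλ = 36.0 / 18.8545 = 1.909″.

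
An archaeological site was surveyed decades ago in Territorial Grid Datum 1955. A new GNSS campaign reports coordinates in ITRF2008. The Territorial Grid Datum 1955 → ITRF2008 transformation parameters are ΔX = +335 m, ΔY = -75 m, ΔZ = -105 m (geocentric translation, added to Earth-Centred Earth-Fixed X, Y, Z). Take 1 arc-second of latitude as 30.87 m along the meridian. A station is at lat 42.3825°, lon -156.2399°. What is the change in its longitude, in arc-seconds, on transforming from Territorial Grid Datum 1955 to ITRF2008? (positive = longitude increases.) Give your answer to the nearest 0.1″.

sin φ = 0.674077, cos φ = 0.738661, sin λ = -0.402908, cos λ = -0.915240.
East component: ΔE = −sin λ·ΔX + cos λ·ΔY = −(-0.402908)(335) + (-0.915240)(-75) = 203.62 m.
1° of latitude spans 3600 × 30.87 = 111132 m; at latitude φ, 1° of longitude spans that × cos φ = 82088.9 m, so Δλ = 203.62 / 82088.9 × 3600 = 8.930″.

Δλ = 8.9″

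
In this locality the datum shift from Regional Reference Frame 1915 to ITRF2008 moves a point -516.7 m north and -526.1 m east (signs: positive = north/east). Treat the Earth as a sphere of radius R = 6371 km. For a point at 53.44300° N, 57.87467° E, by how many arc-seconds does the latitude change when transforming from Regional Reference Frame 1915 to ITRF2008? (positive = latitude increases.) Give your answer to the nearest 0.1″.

Δφ = -16.7″

On a sphere of radius R, 1 rad of latitude = R, so Δφ = ΔN / R = -516.7 / 6371000 = -8.1102e-05 rad = -16.728″.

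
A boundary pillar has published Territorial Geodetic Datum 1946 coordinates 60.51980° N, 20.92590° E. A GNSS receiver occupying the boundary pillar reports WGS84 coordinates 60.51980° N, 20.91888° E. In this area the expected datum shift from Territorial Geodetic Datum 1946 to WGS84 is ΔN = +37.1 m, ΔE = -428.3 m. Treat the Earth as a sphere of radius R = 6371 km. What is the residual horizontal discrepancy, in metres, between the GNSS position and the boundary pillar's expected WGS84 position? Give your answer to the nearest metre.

Observed coordinate differences: Δφ = +0.00000°, Δλ = -0.00702°.
Converting to metres (1° lat = 111195 m, cos φ = 0.492123): observed ΔN = 0.0 m, observed ΔE = -384.1 m.
Subtracting the expected shift leaves a residual of 0.0 − (37.1) = -37.1 m north and -384.1 − (-428.3) = 44.2 m east.
Residual distance = √((-37.1)² + 44.2²) = 57.7 m.

58 m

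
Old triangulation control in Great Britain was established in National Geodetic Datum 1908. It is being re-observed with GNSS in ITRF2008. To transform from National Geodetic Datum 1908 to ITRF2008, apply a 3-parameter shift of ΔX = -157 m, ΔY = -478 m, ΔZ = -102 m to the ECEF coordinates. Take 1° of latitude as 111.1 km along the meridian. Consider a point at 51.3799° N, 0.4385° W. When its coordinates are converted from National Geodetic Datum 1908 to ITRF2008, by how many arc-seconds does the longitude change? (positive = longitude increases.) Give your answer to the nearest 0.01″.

sin φ = 0.781302, cos φ = 0.624154, sin λ = -0.007653, cos λ = 0.999971.
East component: ΔE = −sin λ·ΔX + cos λ·ΔY = −(-0.007653)(-157) + (0.999971)(-478) = -479.19 m.
1° of latitude spans 111100 m; at latitude φ, 1° of longitude spans that × cos φ = 69343.5 m, so Δλ = -479.19 / 69343.5 × 3600 = -24.877″.

Δλ = -24.88″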